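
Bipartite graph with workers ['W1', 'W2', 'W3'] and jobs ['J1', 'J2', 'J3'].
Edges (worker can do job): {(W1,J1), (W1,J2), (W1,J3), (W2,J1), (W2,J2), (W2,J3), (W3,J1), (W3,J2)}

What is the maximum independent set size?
Maximum independent set = 3

By König's theorem:
- Min vertex cover = Max matching = 3
- Max independent set = Total vertices - Min vertex cover
- Max independent set = 6 - 3 = 3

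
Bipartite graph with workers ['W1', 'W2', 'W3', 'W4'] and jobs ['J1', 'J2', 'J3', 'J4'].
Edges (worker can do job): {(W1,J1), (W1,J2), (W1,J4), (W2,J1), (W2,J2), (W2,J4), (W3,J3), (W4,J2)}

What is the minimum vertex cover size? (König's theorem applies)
Minimum vertex cover size = 4

By König's theorem: in bipartite graphs,
min vertex cover = max matching = 4

Maximum matching has size 4, so minimum vertex cover also has size 4.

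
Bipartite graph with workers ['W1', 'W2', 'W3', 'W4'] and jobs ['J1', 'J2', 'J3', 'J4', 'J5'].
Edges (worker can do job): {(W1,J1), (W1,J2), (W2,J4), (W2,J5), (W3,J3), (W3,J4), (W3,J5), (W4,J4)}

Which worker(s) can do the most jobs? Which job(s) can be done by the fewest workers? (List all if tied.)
Most versatile: W3 (3 jobs); Least covered: J1, J2, J3 (1 workers)

Worker degrees (jobs they can do): W1:2, W2:2, W3:3, W4:1
Job degrees (workers who can do it): J1:1, J2:1, J3:1, J4:3, J5:2

Maximum worker degree is 3, achieved by: W3
Minimum job degree is 1, achieved by: J1, J2, J3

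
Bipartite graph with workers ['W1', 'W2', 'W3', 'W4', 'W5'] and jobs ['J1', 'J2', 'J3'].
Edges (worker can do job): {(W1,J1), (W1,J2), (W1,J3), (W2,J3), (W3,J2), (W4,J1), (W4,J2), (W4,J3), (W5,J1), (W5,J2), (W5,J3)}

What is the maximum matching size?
Maximum matching size = 3

Maximum matching: {(W3,J2), (W4,J1), (W5,J3)}
Size: 3

This assigns 3 workers to 3 distinct jobs.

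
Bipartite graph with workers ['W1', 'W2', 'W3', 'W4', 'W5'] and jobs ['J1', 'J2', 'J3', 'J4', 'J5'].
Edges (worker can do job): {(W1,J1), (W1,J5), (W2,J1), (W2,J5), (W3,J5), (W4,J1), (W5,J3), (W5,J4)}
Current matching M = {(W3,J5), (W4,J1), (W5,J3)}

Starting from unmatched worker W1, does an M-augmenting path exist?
No augmenting path from W1

Alternating search from W1 reaches jobs: {J1, J5}.
Every reachable job is already matched in M, and following those matched edges back to workers exposes no further unvisited jobs.
No M-augmenting path from W1 exists.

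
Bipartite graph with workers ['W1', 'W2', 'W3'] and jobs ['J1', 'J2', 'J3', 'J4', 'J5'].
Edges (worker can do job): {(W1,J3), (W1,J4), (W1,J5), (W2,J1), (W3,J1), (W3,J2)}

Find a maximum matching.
Matching: {(W1,J5), (W2,J1), (W3,J2)}

Maximum matching (size 3):
  W1 → J5
  W2 → J1
  W3 → J2

Each worker is assigned to at most one job, and each job to at most one worker.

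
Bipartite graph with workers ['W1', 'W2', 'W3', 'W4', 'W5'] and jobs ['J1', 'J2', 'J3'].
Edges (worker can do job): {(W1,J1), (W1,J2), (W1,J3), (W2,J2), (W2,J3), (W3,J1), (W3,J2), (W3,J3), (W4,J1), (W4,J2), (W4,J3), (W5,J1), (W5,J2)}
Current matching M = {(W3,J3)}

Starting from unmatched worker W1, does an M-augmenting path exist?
Yes: W1 → J2

An M-augmenting path alternates non-matching / matching edges, starting and ending at unmatched vertices.
Path: W1 → J2
(J2 is unmatched in M, so the path is augmenting.)
Flipping edges along this path would increase |M| from 1 to 2.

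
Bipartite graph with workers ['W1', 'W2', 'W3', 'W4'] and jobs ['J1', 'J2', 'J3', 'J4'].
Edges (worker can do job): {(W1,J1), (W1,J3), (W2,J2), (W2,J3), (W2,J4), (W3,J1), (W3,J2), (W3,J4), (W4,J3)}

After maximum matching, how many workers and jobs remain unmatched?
Unmatched: 0 workers, 0 jobs

Maximum matching size: 4
Workers: 4 total, 4 matched, 0 unmatched
Jobs: 4 total, 4 matched, 0 unmatched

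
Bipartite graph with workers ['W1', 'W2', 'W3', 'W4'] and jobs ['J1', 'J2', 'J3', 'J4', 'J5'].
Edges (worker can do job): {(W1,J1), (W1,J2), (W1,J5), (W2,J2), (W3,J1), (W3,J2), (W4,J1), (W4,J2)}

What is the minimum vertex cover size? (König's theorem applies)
Minimum vertex cover size = 3

By König's theorem: in bipartite graphs,
min vertex cover = max matching = 3

Maximum matching has size 3, so minimum vertex cover also has size 3.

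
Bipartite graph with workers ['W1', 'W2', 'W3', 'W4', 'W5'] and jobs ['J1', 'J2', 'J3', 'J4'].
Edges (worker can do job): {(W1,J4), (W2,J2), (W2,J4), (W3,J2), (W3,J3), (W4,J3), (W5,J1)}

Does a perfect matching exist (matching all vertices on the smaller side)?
Yes, perfect matching exists (size 4)

Perfect matching: {(W1,J4), (W2,J2), (W3,J3), (W5,J1)}
All 4 vertices on the smaller side are matched.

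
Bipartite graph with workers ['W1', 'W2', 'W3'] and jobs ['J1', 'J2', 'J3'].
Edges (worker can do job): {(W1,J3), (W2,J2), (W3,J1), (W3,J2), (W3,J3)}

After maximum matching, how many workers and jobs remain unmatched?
Unmatched: 0 workers, 0 jobs

Maximum matching size: 3
Workers: 3 total, 3 matched, 0 unmatched
Jobs: 3 total, 3 matched, 0 unmatched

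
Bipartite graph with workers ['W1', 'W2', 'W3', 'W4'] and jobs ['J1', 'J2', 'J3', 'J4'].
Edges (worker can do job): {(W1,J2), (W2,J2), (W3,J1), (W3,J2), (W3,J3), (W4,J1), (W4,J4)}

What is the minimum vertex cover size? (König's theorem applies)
Minimum vertex cover size = 3

By König's theorem: in bipartite graphs,
min vertex cover = max matching = 3

Maximum matching has size 3, so minimum vertex cover also has size 3.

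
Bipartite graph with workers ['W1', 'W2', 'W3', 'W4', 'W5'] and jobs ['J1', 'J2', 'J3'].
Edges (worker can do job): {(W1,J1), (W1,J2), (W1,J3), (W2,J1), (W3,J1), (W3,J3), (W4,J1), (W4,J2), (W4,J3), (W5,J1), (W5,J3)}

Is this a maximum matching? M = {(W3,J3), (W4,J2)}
No, size 2 is not maximum

Proposed matching has size 2.
Maximum matching size for this graph: 3.

This is NOT maximum - can be improved to size 3.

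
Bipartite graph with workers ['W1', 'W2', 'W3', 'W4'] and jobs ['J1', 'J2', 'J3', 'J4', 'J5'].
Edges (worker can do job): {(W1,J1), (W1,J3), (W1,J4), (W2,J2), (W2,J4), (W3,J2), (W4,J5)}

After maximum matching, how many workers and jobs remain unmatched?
Unmatched: 0 workers, 1 jobs

Maximum matching size: 4
Workers: 4 total, 4 matched, 0 unmatched
Jobs: 5 total, 4 matched, 1 unmatched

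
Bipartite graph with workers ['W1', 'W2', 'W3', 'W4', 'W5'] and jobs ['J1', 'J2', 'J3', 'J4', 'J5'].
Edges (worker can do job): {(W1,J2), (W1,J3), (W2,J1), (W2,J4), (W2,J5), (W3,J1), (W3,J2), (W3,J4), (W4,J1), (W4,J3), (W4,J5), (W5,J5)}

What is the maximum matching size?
Maximum matching size = 5

Maximum matching: {(W1,J2), (W2,J4), (W3,J1), (W4,J3), (W5,J5)}
Size: 5

This assigns 5 workers to 5 distinct jobs.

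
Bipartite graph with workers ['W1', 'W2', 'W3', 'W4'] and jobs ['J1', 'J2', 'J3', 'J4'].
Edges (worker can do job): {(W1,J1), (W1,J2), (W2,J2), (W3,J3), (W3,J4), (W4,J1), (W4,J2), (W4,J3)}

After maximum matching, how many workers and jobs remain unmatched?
Unmatched: 0 workers, 0 jobs

Maximum matching size: 4
Workers: 4 total, 4 matched, 0 unmatched
Jobs: 4 total, 4 matched, 0 unmatched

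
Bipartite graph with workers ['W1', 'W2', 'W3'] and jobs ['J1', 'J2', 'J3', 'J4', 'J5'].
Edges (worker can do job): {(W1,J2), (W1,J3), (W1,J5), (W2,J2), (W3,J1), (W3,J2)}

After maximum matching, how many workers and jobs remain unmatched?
Unmatched: 0 workers, 2 jobs

Maximum matching size: 3
Workers: 3 total, 3 matched, 0 unmatched
Jobs: 5 total, 3 matched, 2 unmatched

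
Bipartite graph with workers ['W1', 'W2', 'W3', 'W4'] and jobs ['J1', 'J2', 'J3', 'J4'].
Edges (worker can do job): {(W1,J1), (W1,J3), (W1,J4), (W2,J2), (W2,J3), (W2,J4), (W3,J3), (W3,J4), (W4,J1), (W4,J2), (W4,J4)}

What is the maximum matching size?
Maximum matching size = 4

Maximum matching: {(W1,J1), (W2,J2), (W3,J3), (W4,J4)}
Size: 4

This assigns 4 workers to 4 distinct jobs.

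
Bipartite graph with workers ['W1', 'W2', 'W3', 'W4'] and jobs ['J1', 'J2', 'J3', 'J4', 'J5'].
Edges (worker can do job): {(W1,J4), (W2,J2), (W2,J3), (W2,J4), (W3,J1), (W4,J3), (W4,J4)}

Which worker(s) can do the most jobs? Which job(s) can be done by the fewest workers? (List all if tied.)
Most versatile: W2 (3 jobs); Least covered: J5 (0 workers)

Worker degrees (jobs they can do): W1:1, W2:3, W3:1, W4:2
Job degrees (workers who can do it): J1:1, J2:1, J3:2, J4:3, J5:0

Maximum worker degree is 3, achieved by: W2
Minimum job degree is 0, achieved by: J5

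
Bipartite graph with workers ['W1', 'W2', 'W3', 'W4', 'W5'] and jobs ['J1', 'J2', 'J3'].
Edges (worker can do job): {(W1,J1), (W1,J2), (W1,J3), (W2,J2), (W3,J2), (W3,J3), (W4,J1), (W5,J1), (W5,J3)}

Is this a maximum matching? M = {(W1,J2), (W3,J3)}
No, size 2 is not maximum

Proposed matching has size 2.
Maximum matching size for this graph: 3.

This is NOT maximum - can be improved to size 3.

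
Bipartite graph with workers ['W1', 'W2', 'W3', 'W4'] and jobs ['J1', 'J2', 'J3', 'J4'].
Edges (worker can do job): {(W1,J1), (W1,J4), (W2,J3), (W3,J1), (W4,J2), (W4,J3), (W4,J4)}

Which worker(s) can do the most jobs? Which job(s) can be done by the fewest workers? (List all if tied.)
Most versatile: W4 (3 jobs); Least covered: J2 (1 workers)

Worker degrees (jobs they can do): W1:2, W2:1, W3:1, W4:3
Job degrees (workers who can do it): J1:2, J2:1, J3:2, J4:2

Maximum worker degree is 3, achieved by: W4
Minimum job degree is 1, achieved by: J2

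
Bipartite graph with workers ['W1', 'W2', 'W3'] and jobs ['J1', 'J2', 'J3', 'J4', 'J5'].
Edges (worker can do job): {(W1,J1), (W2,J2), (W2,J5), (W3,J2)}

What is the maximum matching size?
Maximum matching size = 3

Maximum matching: {(W1,J1), (W2,J5), (W3,J2)}
Size: 3

This assigns 3 workers to 3 distinct jobs.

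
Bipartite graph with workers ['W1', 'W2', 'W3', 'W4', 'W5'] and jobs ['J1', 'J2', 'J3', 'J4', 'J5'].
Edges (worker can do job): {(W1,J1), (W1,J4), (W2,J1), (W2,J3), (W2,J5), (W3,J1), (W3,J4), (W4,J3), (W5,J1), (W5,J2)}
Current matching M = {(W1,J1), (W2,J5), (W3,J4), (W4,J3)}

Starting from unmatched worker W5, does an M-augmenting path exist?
Yes: W5 → J2

An M-augmenting path alternates non-matching / matching edges, starting and ending at unmatched vertices.
Path: W5 → J2
(J2 is unmatched in M, so the path is augmenting.)
Flipping edges along this path would increase |M| from 4 to 5.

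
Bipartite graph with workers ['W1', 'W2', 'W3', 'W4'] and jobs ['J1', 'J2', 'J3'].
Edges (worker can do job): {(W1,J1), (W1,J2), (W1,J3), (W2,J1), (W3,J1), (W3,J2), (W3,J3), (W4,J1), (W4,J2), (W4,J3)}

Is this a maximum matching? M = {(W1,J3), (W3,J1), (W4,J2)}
Yes, size 3 is maximum

Proposed matching has size 3.
Maximum matching size for this graph: 3.

This is a maximum matching.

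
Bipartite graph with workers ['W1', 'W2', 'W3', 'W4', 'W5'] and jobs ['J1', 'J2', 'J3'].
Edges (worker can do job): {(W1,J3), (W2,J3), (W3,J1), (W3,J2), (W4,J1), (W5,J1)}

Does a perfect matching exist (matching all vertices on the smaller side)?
Yes, perfect matching exists (size 3)

Perfect matching: {(W1,J3), (W3,J2), (W5,J1)}
All 3 vertices on the smaller side are matched.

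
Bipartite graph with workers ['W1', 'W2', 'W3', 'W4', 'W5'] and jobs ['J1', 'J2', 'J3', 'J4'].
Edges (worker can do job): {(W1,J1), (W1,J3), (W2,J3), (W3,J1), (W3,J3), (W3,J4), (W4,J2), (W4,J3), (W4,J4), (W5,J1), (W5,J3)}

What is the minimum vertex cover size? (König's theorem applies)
Minimum vertex cover size = 4

By König's theorem: in bipartite graphs,
min vertex cover = max matching = 4

Maximum matching has size 4, so minimum vertex cover also has size 4.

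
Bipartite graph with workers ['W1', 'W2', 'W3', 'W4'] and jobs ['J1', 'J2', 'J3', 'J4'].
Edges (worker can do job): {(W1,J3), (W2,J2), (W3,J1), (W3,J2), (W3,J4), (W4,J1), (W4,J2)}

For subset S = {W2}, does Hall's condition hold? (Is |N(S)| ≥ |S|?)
Yes: |N(S)| = 1, |S| = 1

Subset S = {W2}
Neighbors N(S) = {J2}

|N(S)| = 1, |S| = 1
Hall's condition: |N(S)| ≥ |S| is satisfied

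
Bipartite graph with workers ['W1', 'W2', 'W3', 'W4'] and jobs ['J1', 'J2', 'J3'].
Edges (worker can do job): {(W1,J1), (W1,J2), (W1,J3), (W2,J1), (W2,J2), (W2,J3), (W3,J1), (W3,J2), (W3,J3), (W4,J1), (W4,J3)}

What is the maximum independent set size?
Maximum independent set = 4

By König's theorem:
- Min vertex cover = Max matching = 3
- Max independent set = Total vertices - Min vertex cover
- Max independent set = 7 - 3 = 4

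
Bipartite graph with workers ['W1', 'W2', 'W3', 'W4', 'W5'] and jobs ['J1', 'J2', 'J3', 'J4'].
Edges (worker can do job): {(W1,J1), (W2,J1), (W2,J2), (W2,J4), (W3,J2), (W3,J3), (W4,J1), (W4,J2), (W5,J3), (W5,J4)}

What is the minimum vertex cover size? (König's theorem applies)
Minimum vertex cover size = 4

By König's theorem: in bipartite graphs,
min vertex cover = max matching = 4

Maximum matching has size 4, so minimum vertex cover also has size 4.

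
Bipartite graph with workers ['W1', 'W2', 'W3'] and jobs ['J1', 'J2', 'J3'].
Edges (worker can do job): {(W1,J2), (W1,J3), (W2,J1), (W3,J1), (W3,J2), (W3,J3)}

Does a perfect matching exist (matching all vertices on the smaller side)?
Yes, perfect matching exists (size 3)

Perfect matching: {(W1,J2), (W2,J1), (W3,J3)}
All 3 vertices on the smaller side are matched.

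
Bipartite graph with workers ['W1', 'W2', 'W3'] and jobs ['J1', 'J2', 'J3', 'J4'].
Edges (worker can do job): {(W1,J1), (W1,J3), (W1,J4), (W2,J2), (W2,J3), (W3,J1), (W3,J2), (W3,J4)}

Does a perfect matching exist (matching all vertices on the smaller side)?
Yes, perfect matching exists (size 3)

Perfect matching: {(W1,J1), (W2,J3), (W3,J2)}
All 3 vertices on the smaller side are matched.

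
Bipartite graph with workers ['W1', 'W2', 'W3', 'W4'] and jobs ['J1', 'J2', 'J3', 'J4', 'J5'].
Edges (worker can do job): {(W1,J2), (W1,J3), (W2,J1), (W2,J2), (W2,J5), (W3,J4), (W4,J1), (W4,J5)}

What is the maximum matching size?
Maximum matching size = 4

Maximum matching: {(W1,J3), (W2,J2), (W3,J4), (W4,J1)}
Size: 4

This assigns 4 workers to 4 distinct jobs.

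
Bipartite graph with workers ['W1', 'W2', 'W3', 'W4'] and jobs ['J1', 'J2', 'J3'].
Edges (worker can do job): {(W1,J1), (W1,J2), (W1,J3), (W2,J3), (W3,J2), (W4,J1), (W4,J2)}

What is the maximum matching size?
Maximum matching size = 3

Maximum matching: {(W1,J3), (W3,J2), (W4,J1)}
Size: 3

This assigns 3 workers to 3 distinct jobs.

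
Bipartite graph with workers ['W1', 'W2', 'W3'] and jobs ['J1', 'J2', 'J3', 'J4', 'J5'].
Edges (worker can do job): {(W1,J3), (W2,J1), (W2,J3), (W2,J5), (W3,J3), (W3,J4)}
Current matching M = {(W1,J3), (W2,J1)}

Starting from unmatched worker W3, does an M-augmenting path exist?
Yes: W3 → J4

An M-augmenting path alternates non-matching / matching edges, starting and ending at unmatched vertices.
Path: W3 → J4
(J4 is unmatched in M, so the path is augmenting.)
Flipping edges along this path would increase |M| from 2 to 3.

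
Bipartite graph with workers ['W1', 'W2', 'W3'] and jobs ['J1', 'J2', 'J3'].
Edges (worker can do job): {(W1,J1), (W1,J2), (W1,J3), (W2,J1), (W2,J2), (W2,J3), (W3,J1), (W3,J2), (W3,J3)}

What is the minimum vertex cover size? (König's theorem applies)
Minimum vertex cover size = 3

By König's theorem: in bipartite graphs,
min vertex cover = max matching = 3

Maximum matching has size 3, so minimum vertex cover also has size 3.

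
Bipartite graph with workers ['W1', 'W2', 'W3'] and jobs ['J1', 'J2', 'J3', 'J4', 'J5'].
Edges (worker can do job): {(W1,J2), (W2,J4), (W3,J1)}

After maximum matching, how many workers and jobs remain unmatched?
Unmatched: 0 workers, 2 jobs

Maximum matching size: 3
Workers: 3 total, 3 matched, 0 unmatched
Jobs: 5 total, 3 matched, 2 unmatched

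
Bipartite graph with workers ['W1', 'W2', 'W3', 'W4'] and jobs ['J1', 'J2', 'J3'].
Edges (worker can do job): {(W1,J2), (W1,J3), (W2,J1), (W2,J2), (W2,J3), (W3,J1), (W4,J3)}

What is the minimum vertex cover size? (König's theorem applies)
Minimum vertex cover size = 3

By König's theorem: in bipartite graphs,
min vertex cover = max matching = 3

Maximum matching has size 3, so minimum vertex cover also has size 3.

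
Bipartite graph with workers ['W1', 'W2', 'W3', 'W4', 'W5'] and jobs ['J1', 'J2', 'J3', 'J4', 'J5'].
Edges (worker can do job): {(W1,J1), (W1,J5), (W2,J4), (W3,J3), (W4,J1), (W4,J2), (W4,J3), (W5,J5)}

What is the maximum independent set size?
Maximum independent set = 5

By König's theorem:
- Min vertex cover = Max matching = 5
- Max independent set = Total vertices - Min vertex cover
- Max independent set = 10 - 5 = 5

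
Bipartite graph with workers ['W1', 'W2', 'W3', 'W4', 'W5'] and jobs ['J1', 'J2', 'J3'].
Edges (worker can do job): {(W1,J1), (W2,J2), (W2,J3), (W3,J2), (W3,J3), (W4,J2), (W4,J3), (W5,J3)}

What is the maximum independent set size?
Maximum independent set = 5

By König's theorem:
- Min vertex cover = Max matching = 3
- Max independent set = Total vertices - Min vertex cover
- Max independent set = 8 - 3 = 5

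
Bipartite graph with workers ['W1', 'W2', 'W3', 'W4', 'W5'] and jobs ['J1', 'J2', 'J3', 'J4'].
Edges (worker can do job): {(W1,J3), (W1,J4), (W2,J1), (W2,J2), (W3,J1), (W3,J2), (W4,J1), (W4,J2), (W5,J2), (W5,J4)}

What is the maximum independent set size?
Maximum independent set = 5

By König's theorem:
- Min vertex cover = Max matching = 4
- Max independent set = Total vertices - Min vertex cover
- Max independent set = 9 - 4 = 5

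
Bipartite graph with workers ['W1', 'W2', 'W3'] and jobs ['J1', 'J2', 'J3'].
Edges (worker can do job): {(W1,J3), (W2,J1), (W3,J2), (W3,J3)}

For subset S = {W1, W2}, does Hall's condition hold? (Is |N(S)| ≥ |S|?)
Yes: |N(S)| = 2, |S| = 2

Subset S = {W1, W2}
Neighbors N(S) = {J1, J3}

|N(S)| = 2, |S| = 2
Hall's condition: |N(S)| ≥ |S| is satisfied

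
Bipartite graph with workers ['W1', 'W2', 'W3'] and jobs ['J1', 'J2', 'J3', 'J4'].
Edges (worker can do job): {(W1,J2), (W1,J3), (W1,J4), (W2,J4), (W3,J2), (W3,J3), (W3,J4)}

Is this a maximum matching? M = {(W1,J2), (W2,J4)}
No, size 2 is not maximum

Proposed matching has size 2.
Maximum matching size for this graph: 3.

This is NOT maximum - can be improved to size 3.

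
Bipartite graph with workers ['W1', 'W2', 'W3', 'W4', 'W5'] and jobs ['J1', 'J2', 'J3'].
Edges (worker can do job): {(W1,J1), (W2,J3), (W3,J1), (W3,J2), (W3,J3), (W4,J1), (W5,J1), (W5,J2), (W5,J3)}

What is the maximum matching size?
Maximum matching size = 3

Maximum matching: {(W3,J3), (W4,J1), (W5,J2)}
Size: 3

This assigns 3 workers to 3 distinct jobs.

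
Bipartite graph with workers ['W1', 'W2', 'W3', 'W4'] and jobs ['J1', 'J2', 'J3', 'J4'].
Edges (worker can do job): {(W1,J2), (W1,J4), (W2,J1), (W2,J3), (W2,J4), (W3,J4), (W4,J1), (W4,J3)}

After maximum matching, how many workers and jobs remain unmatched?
Unmatched: 0 workers, 0 jobs

Maximum matching size: 4
Workers: 4 total, 4 matched, 0 unmatched
Jobs: 4 total, 4 matched, 0 unmatched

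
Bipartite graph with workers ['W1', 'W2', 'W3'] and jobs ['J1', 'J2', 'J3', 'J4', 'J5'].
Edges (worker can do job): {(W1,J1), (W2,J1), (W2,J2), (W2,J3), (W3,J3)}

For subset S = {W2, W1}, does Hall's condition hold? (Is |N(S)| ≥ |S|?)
Yes: |N(S)| = 3, |S| = 2

Subset S = {W2, W1}
Neighbors N(S) = {J1, J2, J3}

|N(S)| = 3, |S| = 2
Hall's condition: |N(S)| ≥ |S| is satisfied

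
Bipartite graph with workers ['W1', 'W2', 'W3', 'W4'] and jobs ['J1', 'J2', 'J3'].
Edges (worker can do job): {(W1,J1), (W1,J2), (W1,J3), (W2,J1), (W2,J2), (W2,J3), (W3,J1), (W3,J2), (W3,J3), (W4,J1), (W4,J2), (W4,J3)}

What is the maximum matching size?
Maximum matching size = 3

Maximum matching: {(W1,J1), (W3,J2), (W4,J3)}
Size: 3

This assigns 3 workers to 3 distinct jobs.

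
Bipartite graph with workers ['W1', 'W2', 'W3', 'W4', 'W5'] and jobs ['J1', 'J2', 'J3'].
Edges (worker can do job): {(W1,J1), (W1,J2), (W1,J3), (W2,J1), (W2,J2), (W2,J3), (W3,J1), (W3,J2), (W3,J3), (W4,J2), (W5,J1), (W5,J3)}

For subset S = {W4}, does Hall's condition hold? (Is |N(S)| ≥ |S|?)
Yes: |N(S)| = 1, |S| = 1

Subset S = {W4}
Neighbors N(S) = {J2}

|N(S)| = 1, |S| = 1
Hall's condition: |N(S)| ≥ |S| is satisfied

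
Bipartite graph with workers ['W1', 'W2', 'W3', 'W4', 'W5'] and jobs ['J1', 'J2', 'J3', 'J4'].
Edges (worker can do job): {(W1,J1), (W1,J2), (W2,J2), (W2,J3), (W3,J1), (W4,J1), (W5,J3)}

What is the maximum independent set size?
Maximum independent set = 6

By König's theorem:
- Min vertex cover = Max matching = 3
- Max independent set = Total vertices - Min vertex cover
- Max independent set = 9 - 3 = 6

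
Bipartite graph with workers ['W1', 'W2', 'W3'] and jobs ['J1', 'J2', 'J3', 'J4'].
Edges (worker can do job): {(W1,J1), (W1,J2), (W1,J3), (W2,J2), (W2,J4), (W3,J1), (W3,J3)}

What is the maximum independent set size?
Maximum independent set = 4

By König's theorem:
- Min vertex cover = Max matching = 3
- Max independent set = Total vertices - Min vertex cover
- Max independent set = 7 - 3 = 4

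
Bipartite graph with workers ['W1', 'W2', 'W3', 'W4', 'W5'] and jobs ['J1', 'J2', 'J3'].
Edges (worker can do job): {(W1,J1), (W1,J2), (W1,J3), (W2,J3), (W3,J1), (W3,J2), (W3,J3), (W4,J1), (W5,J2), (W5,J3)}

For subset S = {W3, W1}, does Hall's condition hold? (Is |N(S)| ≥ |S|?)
Yes: |N(S)| = 3, |S| = 2

Subset S = {W3, W1}
Neighbors N(S) = {J1, J2, J3}

|N(S)| = 3, |S| = 2
Hall's condition: |N(S)| ≥ |S| is satisfied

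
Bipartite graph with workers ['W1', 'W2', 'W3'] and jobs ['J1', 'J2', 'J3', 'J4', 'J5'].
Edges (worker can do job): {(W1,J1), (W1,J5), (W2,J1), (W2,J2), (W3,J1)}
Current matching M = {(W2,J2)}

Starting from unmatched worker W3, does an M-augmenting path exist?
Yes: W3 → J1

An M-augmenting path alternates non-matching / matching edges, starting and ending at unmatched vertices.
Path: W3 → J1
(J1 is unmatched in M, so the path is augmenting.)
Flipping edges along this path would increase |M| from 1 to 2.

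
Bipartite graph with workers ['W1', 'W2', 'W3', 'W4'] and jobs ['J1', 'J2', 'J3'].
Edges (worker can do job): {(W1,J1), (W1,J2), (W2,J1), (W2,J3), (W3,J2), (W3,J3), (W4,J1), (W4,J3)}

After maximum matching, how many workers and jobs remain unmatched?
Unmatched: 1 workers, 0 jobs

Maximum matching size: 3
Workers: 4 total, 3 matched, 1 unmatched
Jobs: 3 total, 3 matched, 0 unmatched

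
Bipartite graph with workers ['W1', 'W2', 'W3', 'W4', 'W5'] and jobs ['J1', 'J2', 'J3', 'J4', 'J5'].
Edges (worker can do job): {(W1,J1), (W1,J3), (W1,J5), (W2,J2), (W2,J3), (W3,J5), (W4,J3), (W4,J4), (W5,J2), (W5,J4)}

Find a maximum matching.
Matching: {(W1,J1), (W2,J3), (W3,J5), (W4,J4), (W5,J2)}

Maximum matching (size 5):
  W1 → J1
  W2 → J3
  W3 → J5
  W4 → J4
  W5 → J2

Each worker is assigned to at most one job, and each job to at most one worker.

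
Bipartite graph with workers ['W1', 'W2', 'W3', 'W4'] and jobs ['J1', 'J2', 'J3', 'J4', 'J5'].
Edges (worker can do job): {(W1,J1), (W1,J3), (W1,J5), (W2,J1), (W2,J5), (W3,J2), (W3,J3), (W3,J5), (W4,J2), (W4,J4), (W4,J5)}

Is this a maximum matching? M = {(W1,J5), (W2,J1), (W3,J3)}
No, size 3 is not maximum

Proposed matching has size 3.
Maximum matching size for this graph: 4.

This is NOT maximum - can be improved to size 4.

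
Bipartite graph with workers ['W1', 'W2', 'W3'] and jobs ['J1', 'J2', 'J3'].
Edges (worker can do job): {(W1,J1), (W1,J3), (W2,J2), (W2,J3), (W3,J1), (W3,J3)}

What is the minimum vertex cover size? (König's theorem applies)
Minimum vertex cover size = 3

By König's theorem: in bipartite graphs,
min vertex cover = max matching = 3

Maximum matching has size 3, so minimum vertex cover also has size 3.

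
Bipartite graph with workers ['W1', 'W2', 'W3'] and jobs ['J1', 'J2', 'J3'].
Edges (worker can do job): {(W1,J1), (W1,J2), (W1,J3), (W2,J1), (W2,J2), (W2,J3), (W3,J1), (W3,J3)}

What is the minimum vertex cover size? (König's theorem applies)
Minimum vertex cover size = 3

By König's theorem: in bipartite graphs,
min vertex cover = max matching = 3

Maximum matching has size 3, so minimum vertex cover also has size 3.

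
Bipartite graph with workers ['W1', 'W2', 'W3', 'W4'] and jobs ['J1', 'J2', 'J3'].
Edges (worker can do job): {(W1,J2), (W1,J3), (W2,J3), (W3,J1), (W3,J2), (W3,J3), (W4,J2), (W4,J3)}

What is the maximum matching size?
Maximum matching size = 3

Maximum matching: {(W1,J2), (W3,J1), (W4,J3)}
Size: 3

This assigns 3 workers to 3 distinct jobs.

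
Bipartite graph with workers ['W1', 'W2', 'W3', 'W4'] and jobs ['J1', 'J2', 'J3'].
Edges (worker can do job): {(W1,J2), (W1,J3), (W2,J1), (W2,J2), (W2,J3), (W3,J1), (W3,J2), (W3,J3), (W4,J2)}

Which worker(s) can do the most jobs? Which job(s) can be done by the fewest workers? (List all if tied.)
Most versatile: W2, W3 (3 jobs); Least covered: J1 (2 workers)

Worker degrees (jobs they can do): W1:2, W2:3, W3:3, W4:1
Job degrees (workers who can do it): J1:2, J2:4, J3:3

Maximum worker degree is 3, achieved by: W2, W3
Minimum job degree is 2, achieved by: J1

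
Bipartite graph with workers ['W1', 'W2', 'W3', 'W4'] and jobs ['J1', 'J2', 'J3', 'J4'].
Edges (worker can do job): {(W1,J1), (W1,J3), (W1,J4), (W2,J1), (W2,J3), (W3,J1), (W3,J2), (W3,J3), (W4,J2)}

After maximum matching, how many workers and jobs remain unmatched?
Unmatched: 0 workers, 0 jobs

Maximum matching size: 4
Workers: 4 total, 4 matched, 0 unmatched
Jobs: 4 total, 4 matched, 0 unmatched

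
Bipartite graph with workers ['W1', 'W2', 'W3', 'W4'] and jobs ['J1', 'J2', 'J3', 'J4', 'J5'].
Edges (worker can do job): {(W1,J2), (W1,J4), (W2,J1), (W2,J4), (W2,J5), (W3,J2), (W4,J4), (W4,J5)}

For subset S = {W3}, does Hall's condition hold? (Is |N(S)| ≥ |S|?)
Yes: |N(S)| = 1, |S| = 1

Subset S = {W3}
Neighbors N(S) = {J2}

|N(S)| = 1, |S| = 1
Hall's condition: |N(S)| ≥ |S| is satisfied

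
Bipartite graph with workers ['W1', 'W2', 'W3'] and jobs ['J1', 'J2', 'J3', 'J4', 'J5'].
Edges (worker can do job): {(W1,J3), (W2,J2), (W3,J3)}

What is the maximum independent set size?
Maximum independent set = 6

By König's theorem:
- Min vertex cover = Max matching = 2
- Max independent set = Total vertices - Min vertex cover
- Max independent set = 8 - 2 = 6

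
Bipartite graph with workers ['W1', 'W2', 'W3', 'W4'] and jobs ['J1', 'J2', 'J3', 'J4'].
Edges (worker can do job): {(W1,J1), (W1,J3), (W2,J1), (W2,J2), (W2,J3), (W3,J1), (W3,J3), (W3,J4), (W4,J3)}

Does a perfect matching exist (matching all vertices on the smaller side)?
Yes, perfect matching exists (size 4)

Perfect matching: {(W1,J1), (W2,J2), (W3,J4), (W4,J3)}
All 4 vertices on the smaller side are matched.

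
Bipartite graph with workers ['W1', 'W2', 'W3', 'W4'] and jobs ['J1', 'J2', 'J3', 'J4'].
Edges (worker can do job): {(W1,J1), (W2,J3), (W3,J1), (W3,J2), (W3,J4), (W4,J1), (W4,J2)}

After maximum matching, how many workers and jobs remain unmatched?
Unmatched: 0 workers, 0 jobs

Maximum matching size: 4
Workers: 4 total, 4 matched, 0 unmatched
Jobs: 4 total, 4 matched, 0 unmatched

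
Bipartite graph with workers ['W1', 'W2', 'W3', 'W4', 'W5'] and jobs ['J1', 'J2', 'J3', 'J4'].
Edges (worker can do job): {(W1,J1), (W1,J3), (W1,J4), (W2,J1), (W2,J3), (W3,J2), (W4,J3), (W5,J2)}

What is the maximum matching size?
Maximum matching size = 4

Maximum matching: {(W1,J4), (W2,J1), (W3,J2), (W4,J3)}
Size: 4

This assigns 4 workers to 4 distinct jobs.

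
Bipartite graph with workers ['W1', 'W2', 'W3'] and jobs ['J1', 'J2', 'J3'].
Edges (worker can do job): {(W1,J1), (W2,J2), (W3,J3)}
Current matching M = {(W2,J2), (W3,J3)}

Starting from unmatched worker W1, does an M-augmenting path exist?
Yes: W1 → J1

An M-augmenting path alternates non-matching / matching edges, starting and ending at unmatched vertices.
Path: W1 → J1
(J1 is unmatched in M, so the path is augmenting.)
Flipping edges along this path would increase |M| from 2 to 3.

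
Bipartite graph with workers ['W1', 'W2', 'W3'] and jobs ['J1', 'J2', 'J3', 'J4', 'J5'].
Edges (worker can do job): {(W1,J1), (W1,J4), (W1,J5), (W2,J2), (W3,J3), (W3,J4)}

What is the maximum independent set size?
Maximum independent set = 5

By König's theorem:
- Min vertex cover = Max matching = 3
- Max independent set = Total vertices - Min vertex cover
- Max independent set = 8 - 3 = 5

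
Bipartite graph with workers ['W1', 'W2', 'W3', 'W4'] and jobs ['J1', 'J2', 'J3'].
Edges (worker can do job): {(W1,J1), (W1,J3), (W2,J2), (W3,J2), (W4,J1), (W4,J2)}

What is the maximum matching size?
Maximum matching size = 3

Maximum matching: {(W1,J3), (W3,J2), (W4,J1)}
Size: 3

This assigns 3 workers to 3 distinct jobs.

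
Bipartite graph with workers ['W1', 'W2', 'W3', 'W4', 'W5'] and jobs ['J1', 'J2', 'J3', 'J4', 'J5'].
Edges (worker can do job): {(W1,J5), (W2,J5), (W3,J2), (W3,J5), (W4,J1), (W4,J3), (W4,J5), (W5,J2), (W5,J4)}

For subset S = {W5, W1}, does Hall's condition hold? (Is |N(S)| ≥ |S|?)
Yes: |N(S)| = 3, |S| = 2

Subset S = {W5, W1}
Neighbors N(S) = {J2, J4, J5}

|N(S)| = 3, |S| = 2
Hall's condition: |N(S)| ≥ |S| is satisfied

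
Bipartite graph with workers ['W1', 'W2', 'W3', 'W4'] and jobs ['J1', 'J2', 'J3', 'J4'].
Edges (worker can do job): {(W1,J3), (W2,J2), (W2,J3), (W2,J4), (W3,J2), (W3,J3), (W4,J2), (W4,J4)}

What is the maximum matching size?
Maximum matching size = 3

Maximum matching: {(W2,J4), (W3,J3), (W4,J2)}
Size: 3

This assigns 3 workers to 3 distinct jobs.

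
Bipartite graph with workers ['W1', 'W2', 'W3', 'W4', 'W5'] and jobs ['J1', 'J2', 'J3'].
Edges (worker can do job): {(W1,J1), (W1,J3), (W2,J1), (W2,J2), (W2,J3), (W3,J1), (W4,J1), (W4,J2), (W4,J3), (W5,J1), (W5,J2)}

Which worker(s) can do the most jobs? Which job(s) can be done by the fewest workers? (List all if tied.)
Most versatile: W2, W4 (3 jobs); Least covered: J2, J3 (3 workers)

Worker degrees (jobs they can do): W1:2, W2:3, W3:1, W4:3, W5:2
Job degrees (workers who can do it): J1:5, J2:3, J3:3

Maximum worker degree is 3, achieved by: W2, W4
Minimum job degree is 3, achieved by: J2, J3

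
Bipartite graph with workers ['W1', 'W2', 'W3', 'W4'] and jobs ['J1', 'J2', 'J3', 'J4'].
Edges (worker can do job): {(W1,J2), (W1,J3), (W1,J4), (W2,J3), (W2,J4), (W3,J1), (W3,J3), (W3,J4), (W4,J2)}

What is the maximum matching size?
Maximum matching size = 4

Maximum matching: {(W1,J3), (W2,J4), (W3,J1), (W4,J2)}
Size: 4

This assigns 4 workers to 4 distinct jobs.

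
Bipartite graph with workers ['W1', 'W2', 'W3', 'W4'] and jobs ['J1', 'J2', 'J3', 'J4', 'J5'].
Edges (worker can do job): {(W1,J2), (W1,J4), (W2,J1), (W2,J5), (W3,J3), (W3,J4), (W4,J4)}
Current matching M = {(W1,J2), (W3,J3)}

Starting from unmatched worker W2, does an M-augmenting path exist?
Yes: W2 → J5

An M-augmenting path alternates non-matching / matching edges, starting and ending at unmatched vertices.
Path: W2 → J5
(J5 is unmatched in M, so the path is augmenting.)
Flipping edges along this path would increase |M| from 2 to 3.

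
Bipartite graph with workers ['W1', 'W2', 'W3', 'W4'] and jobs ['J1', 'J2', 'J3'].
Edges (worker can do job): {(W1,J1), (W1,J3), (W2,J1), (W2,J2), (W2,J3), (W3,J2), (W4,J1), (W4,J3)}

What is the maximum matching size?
Maximum matching size = 3

Maximum matching: {(W1,J3), (W3,J2), (W4,J1)}
Size: 3

This assigns 3 workers to 3 distinct jobs.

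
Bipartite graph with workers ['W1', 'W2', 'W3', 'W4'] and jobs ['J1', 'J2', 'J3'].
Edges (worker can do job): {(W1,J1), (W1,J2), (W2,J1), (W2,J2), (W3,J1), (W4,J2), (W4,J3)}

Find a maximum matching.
Matching: {(W1,J2), (W3,J1), (W4,J3)}

Maximum matching (size 3):
  W1 → J2
  W3 → J1
  W4 → J3

Each worker is assigned to at most one job, and each job to at most one worker.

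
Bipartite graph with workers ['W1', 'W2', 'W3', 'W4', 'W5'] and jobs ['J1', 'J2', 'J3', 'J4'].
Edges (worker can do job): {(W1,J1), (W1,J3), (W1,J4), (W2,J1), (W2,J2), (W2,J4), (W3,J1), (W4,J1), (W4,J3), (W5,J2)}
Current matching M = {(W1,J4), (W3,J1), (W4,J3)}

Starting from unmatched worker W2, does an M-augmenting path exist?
Yes: W2 → J2

An M-augmenting path alternates non-matching / matching edges, starting and ending at unmatched vertices.
Path: W2 → J2
(J2 is unmatched in M, so the path is augmenting.)
Flipping edges along this path would increase |M| from 3 to 4.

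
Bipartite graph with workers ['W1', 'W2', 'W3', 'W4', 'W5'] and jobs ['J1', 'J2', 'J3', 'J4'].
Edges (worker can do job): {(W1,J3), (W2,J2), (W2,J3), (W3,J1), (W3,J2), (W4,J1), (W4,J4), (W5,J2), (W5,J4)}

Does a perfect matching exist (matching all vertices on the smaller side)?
Yes, perfect matching exists (size 4)

Perfect matching: {(W1,J3), (W3,J1), (W4,J4), (W5,J2)}
All 4 vertices on the smaller side are matched.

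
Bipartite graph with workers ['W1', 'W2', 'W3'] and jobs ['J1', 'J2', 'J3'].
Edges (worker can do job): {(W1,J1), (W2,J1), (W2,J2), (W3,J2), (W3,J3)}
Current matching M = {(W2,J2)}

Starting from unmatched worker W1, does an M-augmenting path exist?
Yes: W1 → J1

An M-augmenting path alternates non-matching / matching edges, starting and ending at unmatched vertices.
Path: W1 → J1
(J1 is unmatched in M, so the path is augmenting.)
Flipping edges along this path would increase |M| from 1 to 2.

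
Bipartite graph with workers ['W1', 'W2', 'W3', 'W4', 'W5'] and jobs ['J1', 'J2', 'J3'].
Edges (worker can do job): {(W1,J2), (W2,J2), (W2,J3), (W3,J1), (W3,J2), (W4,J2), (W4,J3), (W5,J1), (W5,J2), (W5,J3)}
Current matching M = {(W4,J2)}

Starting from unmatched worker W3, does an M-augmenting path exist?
Yes: W3 → J1

An M-augmenting path alternates non-matching / matching edges, starting and ending at unmatched vertices.
Path: W3 → J1
(J1 is unmatched in M, so the path is augmenting.)
Flipping edges along this path would increase |M| from 1 to 2.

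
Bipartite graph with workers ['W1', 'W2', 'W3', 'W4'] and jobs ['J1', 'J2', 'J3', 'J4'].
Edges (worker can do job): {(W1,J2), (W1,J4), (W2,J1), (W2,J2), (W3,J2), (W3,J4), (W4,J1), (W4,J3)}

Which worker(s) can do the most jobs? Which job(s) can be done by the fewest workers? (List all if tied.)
Most versatile: W1, W2, W3, W4 (2 jobs); Least covered: J3 (1 workers)

Worker degrees (jobs they can do): W1:2, W2:2, W3:2, W4:2
Job degrees (workers who can do it): J1:2, J2:3, J3:1, J4:2

Maximum worker degree is 2, achieved by: W1, W2, W3, W4
Minimum job degree is 1, achieved by: J3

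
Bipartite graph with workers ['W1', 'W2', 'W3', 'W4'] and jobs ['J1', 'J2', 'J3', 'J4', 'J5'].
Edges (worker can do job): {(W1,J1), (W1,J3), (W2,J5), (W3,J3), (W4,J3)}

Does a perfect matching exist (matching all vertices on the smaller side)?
No, maximum matching has size 3 < 4

Maximum matching has size 3, need 4 for perfect matching.
Unmatched workers: ['W3']
Unmatched jobs: ['J2', 'J4']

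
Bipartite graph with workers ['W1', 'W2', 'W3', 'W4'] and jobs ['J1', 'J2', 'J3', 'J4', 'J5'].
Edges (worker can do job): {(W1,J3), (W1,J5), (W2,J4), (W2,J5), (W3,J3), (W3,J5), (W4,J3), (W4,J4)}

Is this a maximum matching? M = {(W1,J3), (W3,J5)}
No, size 2 is not maximum

Proposed matching has size 2.
Maximum matching size for this graph: 3.

This is NOT maximum - can be improved to size 3.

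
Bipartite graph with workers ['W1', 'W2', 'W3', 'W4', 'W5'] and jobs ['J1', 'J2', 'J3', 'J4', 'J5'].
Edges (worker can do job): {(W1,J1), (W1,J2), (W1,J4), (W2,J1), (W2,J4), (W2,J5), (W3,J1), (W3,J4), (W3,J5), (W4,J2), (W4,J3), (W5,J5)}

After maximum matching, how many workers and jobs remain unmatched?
Unmatched: 0 workers, 0 jobs

Maximum matching size: 5
Workers: 5 total, 5 matched, 0 unmatched
Jobs: 5 total, 5 matched, 0 unmatched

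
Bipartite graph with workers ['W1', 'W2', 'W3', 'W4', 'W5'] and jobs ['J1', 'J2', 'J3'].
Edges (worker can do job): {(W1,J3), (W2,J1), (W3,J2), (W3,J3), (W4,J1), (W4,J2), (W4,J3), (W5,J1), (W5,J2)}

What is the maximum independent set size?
Maximum independent set = 5

By König's theorem:
- Min vertex cover = Max matching = 3
- Max independent set = Total vertices - Min vertex cover
- Max independent set = 8 - 3 = 5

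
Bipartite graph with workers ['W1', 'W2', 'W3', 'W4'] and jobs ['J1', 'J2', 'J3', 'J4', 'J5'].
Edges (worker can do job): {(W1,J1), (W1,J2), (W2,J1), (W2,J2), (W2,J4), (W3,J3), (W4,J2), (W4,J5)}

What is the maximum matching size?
Maximum matching size = 4

Maximum matching: {(W1,J2), (W2,J1), (W3,J3), (W4,J5)}
Size: 4

This assigns 4 workers to 4 distinct jobs.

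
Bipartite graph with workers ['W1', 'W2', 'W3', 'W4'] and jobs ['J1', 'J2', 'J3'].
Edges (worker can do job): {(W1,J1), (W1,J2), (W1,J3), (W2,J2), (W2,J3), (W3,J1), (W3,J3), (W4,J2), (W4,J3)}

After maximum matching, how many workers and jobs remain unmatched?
Unmatched: 1 workers, 0 jobs

Maximum matching size: 3
Workers: 4 total, 3 matched, 1 unmatched
Jobs: 3 total, 3 matched, 0 unmatched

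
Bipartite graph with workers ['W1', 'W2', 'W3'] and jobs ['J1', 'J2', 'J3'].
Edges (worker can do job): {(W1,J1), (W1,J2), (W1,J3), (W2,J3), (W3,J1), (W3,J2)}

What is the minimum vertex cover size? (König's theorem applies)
Minimum vertex cover size = 3

By König's theorem: in bipartite graphs,
min vertex cover = max matching = 3

Maximum matching has size 3, so minimum vertex cover also has size 3.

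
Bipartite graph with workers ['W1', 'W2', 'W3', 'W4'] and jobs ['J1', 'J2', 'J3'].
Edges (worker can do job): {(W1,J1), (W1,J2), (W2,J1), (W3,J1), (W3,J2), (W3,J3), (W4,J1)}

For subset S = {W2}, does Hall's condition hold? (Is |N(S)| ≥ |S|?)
Yes: |N(S)| = 1, |S| = 1

Subset S = {W2}
Neighbors N(S) = {J1}

|N(S)| = 1, |S| = 1
Hall's condition: |N(S)| ≥ |S| is satisfied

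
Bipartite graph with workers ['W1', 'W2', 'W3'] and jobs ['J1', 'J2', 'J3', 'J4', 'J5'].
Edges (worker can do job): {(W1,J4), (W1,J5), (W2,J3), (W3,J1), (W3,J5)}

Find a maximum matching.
Matching: {(W1,J5), (W2,J3), (W3,J1)}

Maximum matching (size 3):
  W1 → J5
  W2 → J3
  W3 → J1

Each worker is assigned to at most one job, and each job to at most one worker.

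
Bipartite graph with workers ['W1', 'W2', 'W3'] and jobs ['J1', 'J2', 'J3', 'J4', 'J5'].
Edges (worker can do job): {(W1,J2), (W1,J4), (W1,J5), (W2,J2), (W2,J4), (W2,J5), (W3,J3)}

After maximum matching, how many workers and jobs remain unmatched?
Unmatched: 0 workers, 2 jobs

Maximum matching size: 3
Workers: 3 total, 3 matched, 0 unmatched
Jobs: 5 total, 3 matched, 2 unmatched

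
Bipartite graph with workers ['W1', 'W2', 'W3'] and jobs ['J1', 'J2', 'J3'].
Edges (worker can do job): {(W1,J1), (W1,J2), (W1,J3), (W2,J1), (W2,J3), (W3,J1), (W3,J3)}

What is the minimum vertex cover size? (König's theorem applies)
Minimum vertex cover size = 3

By König's theorem: in bipartite graphs,
min vertex cover = max matching = 3

Maximum matching has size 3, so minimum vertex cover also has size 3.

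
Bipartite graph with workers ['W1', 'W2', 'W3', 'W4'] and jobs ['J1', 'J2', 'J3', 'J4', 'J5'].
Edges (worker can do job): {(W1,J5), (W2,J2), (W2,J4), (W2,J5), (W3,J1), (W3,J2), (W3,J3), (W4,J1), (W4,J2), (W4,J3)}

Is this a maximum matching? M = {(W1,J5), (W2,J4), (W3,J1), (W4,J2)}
Yes, size 4 is maximum

Proposed matching has size 4.
Maximum matching size for this graph: 4.

This is a maximum matching.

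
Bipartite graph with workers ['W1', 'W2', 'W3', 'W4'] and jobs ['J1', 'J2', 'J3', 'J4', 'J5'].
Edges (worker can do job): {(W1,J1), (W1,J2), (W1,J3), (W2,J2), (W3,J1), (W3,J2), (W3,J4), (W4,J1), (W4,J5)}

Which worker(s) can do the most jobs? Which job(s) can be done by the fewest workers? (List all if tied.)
Most versatile: W1, W3 (3 jobs); Least covered: J3, J4, J5 (1 workers)

Worker degrees (jobs they can do): W1:3, W2:1, W3:3, W4:2
Job degrees (workers who can do it): J1:3, J2:3, J3:1, J4:1, J5:1

Maximum worker degree is 3, achieved by: W1, W3
Minimum job degree is 1, achieved by: J3, J4, J5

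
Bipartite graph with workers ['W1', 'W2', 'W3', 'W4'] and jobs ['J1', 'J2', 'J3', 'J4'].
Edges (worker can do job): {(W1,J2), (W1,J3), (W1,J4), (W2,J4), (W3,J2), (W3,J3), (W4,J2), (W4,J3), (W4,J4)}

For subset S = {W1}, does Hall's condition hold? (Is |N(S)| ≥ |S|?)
Yes: |N(S)| = 3, |S| = 1

Subset S = {W1}
Neighbors N(S) = {J2, J3, J4}

|N(S)| = 3, |S| = 1
Hall's condition: |N(S)| ≥ |S| is satisfied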